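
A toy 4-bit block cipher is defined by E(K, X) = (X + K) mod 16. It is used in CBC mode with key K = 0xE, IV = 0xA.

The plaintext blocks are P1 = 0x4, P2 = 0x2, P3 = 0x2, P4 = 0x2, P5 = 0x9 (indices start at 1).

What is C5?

CBC encryption: C_i = E(K, P_i ⊕ C_{i−1}), with C_{0} = IV.
C1: P1 ⊕ 0xA = 0xE; E(K, 0xE) = 0xC.
C2: P2 ⊕ 0xC = 0xE; E(K, 0xE) = 0xC.
C3: P3 ⊕ 0xC = 0xE; E(K, 0xE) = 0xC.
C4: P4 ⊕ 0xC = 0xE; E(K, 0xE) = 0xC.
C5: P5 ⊕ 0xC = 0x5; E(K, 0x5) = 0x3.

C5 = 0x3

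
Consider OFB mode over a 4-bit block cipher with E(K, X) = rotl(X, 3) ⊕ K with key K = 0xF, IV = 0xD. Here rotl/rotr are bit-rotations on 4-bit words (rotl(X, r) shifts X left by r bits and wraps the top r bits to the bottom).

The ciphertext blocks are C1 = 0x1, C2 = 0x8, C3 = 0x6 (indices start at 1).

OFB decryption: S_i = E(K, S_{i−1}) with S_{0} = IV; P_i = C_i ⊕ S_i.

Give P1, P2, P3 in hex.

P1 = 0x0, P2 = 0xF, P3 = 0x2

P1: S = E(K, 0xD) = 0x1; 0x1 ⊕ 0x1 = 0x0.
P2: S = E(K, 0x1) = 0x7; 0x8 ⊕ 0x7 = 0xF.
P3: S = E(K, 0x7) = 0x4; 0x6 ⊕ 0x4 = 0x2.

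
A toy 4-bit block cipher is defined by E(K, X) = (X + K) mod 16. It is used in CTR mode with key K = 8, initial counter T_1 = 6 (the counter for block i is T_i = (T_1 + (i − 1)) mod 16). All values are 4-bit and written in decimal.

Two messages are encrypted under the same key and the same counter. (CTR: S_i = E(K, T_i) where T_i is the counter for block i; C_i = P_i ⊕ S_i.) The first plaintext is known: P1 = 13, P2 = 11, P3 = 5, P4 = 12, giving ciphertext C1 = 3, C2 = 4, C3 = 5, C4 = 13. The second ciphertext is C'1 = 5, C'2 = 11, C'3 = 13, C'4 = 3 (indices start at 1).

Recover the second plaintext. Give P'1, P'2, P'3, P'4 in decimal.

In CTR with a reused counter, both messages share the same keystream S_i, so C_i ⊕ C'_i = P_i ⊕ P'_i and thus P'_i = P_i ⊕ C_i ⊕ C'_i.
P'1: 13 ⊕ 3 ⊕ 5 = 11.
P'2: 11 ⊕ 4 ⊕ 11 = 4.
P'3: 5 ⊕ 5 ⊕ 13 = 13.
P'4: 12 ⊕ 13 ⊕ 3 = 2.

P'1 = 11, P'2 = 4, P'3 = 13, P'4 = 2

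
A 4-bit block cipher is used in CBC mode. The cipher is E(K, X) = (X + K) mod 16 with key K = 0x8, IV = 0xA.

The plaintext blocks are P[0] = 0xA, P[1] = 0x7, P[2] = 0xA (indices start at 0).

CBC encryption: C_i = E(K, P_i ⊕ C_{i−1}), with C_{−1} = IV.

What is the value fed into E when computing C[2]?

C[0]: P[0] ⊕ 0xA = 0x0; E(K, 0x0) = 0x8.
C[1]: P[1] ⊕ 0x8 = 0xF; E(K, 0xF) = 0x7.
C[2]: P[2] ⊕ 0x7 = 0xD; E(K, 0xD) = 0x5.
So the input to E for block [2] is 0xD.

0xD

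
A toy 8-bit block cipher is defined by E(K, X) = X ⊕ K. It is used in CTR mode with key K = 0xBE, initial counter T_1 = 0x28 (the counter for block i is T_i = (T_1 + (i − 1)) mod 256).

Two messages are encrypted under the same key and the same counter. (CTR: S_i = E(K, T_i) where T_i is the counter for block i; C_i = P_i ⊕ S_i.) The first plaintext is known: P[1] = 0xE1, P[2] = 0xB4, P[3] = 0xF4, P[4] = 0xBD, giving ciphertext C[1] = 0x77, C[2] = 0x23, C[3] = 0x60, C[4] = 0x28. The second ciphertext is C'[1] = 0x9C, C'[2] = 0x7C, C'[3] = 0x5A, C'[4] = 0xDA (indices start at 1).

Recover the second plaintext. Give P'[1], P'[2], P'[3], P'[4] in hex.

P'[1] = 0x0A, P'[2] = 0xEB, P'[3] = 0xCE, P'[4] = 0x4F

In CTR with a reused counter, both messages share the same keystream S_i, so C_i ⊕ C'_i = P_i ⊕ P'_i and thus P'_i = P_i ⊕ C_i ⊕ C'_i.
P'[1]: 0xE1 ⊕ 0x77 ⊕ 0x9C = 0x0A.
P'[2]: 0xB4 ⊕ 0x23 ⊕ 0x7C = 0xEB.
P'[3]: 0xF4 ⊕ 0x60 ⊕ 0x5A = 0xCE.
P'[4]: 0xBD ⊕ 0x28 ⊕ 0xDA = 0x4F.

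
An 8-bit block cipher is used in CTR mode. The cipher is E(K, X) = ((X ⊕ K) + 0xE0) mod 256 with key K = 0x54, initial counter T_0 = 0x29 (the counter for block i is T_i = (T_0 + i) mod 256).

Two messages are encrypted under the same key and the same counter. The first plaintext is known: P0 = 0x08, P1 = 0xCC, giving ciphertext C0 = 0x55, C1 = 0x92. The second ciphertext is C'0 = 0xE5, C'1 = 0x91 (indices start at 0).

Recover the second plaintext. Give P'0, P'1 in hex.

P'0 = 0xB8, P'1 = 0xCF

In CTR with a reused counter, both messages share the same keystream S_i, so C_i ⊕ C'_i = P_i ⊕ P'_i and thus P'_i = P_i ⊕ C_i ⊕ C'_i.
P'0: 0x08 ⊕ 0x55 ⊕ 0xE5 = 0xB8.
P'1: 0xCC ⊕ 0x92 ⊕ 0x91 = 0xCF.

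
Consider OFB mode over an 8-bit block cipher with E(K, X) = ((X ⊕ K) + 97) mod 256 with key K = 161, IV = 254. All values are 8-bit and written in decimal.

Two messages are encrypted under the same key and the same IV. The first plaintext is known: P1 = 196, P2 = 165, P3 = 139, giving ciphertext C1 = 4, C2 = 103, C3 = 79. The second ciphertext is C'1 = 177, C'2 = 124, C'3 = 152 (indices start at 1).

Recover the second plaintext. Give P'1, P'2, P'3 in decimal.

P'1 = 113, P'2 = 190, P'3 = 92

In OFB with a reused IV, both messages share the same keystream S_i, so C_i ⊕ C'_i = P_i ⊕ P'_i and thus P'_i = P_i ⊕ C_i ⊕ C'_i.
P'1: 196 ⊕ 4 ⊕ 177 = 113.
P'2: 165 ⊕ 103 ⊕ 124 = 190.
P'3: 139 ⊕ 79 ⊕ 152 = 92.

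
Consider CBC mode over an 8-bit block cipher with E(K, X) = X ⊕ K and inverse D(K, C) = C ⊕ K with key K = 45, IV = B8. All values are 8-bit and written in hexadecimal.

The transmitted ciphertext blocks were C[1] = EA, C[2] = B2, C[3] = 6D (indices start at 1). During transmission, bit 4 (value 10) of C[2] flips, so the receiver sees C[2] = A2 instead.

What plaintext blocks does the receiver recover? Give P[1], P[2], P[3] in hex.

CBC decryption: P_i = D(K, C_i) ⊕ C_{i−1}, with C_{0} = IV.
Only C[2] changed, to A2. In CBC, a change in C_i garbles P_i and flips the same bit in P_{i+1}. Decrypting the received ciphertext:
P[1]: D(K, EA) = AF; AF ⊕ B8 = 17.
P[2]: D(K, A2) = E7; E7 ⊕ EA = 0D.
P[3]: D(K, 6D) = 28; 28 ⊕ A2 = 8A.
Blocks that differ from the original plaintext: P[2], P[3].

P[1] = 17, P[2] = 0D, P[3] = 8A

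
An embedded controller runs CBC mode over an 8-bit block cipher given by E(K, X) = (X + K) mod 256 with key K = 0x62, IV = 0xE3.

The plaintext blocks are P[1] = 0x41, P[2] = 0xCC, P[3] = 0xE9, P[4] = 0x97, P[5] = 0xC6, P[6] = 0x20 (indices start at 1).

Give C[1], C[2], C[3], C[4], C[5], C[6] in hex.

CBC encryption: C_i = E(K, P_i ⊕ C_{i−1}), with C_{0} = IV.
C[1]: P[1] ⊕ 0xE3 = 0xA2; E(K, 0xA2) = 0x04.
C[2]: P[2] ⊕ 0x04 = 0xC8; E(K, 0xC8) = 0x2A.
C[3]: P[3] ⊕ 0x2A = 0xC3; E(K, 0xC3) = 0x25.
C[4]: P[4] ⊕ 0x25 = 0xB2; E(K, 0xB2) = 0x14.
C[5]: P[5] ⊕ 0x14 = 0xD2; E(K, 0xD2) = 0x34.
C[6]: P[6] ⊕ 0x34 = 0x14; E(K, 0x14) = 0x76.

C[1] = 0x04, C[2] = 0x2A, C[3] = 0x25, C[4] = 0x14, C[5] = 0x34, C[6] = 0x76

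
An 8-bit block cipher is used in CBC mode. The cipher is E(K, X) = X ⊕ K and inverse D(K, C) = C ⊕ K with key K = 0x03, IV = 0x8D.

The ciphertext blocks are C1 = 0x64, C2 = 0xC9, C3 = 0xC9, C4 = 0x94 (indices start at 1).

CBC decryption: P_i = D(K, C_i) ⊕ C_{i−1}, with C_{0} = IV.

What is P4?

P4 = 0x5E

P4: D(K, 0x94) = 0x97; 0x97 ⊕ 0xC9 = 0x5E.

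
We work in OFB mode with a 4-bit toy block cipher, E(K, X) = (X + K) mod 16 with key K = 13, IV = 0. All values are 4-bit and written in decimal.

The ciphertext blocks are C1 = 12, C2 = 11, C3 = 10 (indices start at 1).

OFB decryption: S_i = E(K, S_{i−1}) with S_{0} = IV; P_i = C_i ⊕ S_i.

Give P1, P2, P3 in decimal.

P1: S = E(K, 0) = 13; 12 ⊕ 13 = 1.
P2: S = E(K, 13) = 10; 11 ⊕ 10 = 1.
P3: S = E(K, 10) = 7; 10 ⊕ 7 = 13.

P1 = 1, P2 = 1, P3 = 13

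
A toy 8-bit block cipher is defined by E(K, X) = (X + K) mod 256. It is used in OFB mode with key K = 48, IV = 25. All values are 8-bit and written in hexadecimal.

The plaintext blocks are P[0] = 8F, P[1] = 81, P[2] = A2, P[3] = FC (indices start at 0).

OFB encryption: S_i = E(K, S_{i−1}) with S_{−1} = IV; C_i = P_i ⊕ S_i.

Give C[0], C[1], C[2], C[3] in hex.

C[0]: S = E(K, 25) = 6D; 8F ⊕ 6D = E2.
C[1]: S = E(K, 6D) = B5; 81 ⊕ B5 = 34.
C[2]: S = E(K, B5) = FD; A2 ⊕ FD = 5F.
C[3]: S = E(K, FD) = 45; FC ⊕ 45 = B9.

C[0] = E2, C[1] = 34, C[2] = 5F, C[3] = B9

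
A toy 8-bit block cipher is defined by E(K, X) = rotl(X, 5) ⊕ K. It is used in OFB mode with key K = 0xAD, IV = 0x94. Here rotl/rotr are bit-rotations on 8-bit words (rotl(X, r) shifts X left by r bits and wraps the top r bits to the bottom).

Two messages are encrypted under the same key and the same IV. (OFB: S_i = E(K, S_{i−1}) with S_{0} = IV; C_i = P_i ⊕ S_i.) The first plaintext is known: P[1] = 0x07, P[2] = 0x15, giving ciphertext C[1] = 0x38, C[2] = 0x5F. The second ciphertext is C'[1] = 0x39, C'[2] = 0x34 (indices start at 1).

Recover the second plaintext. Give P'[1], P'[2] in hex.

In OFB with a reused IV, both messages share the same keystream S_i, so C_i ⊕ C'_i = P_i ⊕ P'_i and thus P'_i = P_i ⊕ C_i ⊕ C'_i.
P'[1]: 0x07 ⊕ 0x38 ⊕ 0x39 = 0x06.
P'[2]: 0x15 ⊕ 0x5F ⊕ 0x34 = 0x7E.

P'[1] = 0x06, P'[2] = 0x7E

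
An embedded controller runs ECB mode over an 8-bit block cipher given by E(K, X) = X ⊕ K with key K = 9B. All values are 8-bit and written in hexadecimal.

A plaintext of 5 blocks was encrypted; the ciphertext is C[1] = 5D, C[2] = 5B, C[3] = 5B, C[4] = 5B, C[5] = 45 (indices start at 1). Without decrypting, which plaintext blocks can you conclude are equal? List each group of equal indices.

ECB encrypts each block independently with the same key, so equal ciphertext blocks imply equal plaintext blocks.
C[2] = C[3] = C[4] = 5B, so P[2] = P[3] = P[4].

P[2] = P[3] = P[4]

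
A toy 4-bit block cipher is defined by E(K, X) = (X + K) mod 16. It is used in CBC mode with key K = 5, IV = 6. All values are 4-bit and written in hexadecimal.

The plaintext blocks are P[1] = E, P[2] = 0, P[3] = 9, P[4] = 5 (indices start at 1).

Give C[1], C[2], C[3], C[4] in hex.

CBC encryption: C_i = E(K, P_i ⊕ C_{i−1}), with C_{0} = IV.
C[1]: P[1] ⊕ 6 = 8; E(K, 8) = D.
C[2]: P[2] ⊕ D = D; E(K, D) = 2.
C[3]: P[3] ⊕ 2 = B; E(K, B) = 0.
C[4]: P[4] ⊕ 0 = 5; E(K, 5) = A.

C[1] = D, C[2] = 2, C[3] = 0, C[4] = A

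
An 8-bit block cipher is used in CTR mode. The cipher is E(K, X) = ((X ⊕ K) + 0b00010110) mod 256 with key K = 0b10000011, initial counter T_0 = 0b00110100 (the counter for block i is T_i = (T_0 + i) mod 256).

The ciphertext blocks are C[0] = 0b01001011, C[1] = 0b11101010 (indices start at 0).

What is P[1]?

P[1] = 0b00100110

CTR decryption: S_i = E(K, T_i) where T_i is the counter for block i; P_i = C_i ⊕ S_i.
P[1]: T = 0b00110101, S = E(K, T) = 0b11001100; 0b11101010 ⊕ 0b11001100 = 0b00100110.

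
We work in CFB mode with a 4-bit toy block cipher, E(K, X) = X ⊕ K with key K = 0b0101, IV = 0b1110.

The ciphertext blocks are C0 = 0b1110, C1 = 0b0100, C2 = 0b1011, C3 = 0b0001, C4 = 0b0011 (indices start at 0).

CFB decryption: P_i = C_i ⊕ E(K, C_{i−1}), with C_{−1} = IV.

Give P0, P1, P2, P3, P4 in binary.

P0 = 0b0101, P1 = 0b1111, P2 = 0b1010, P3 = 0b1111, P4 = 0b0111

P0: E(K, 0b1110) = 0b1011; 0b1110 ⊕ 0b1011 = 0b0101.
P1: E(K, 0b1110) = 0b1011; 0b0100 ⊕ 0b1011 = 0b1111.
P2: E(K, 0b0100) = 0b0001; 0b1011 ⊕ 0b0001 = 0b1010.
P3: E(K, 0b1011) = 0b1110; 0b0001 ⊕ 0b1110 = 0b1111.
P4: E(K, 0b0001) = 0b0100; 0b0011 ⊕ 0b0100 = 0b0111.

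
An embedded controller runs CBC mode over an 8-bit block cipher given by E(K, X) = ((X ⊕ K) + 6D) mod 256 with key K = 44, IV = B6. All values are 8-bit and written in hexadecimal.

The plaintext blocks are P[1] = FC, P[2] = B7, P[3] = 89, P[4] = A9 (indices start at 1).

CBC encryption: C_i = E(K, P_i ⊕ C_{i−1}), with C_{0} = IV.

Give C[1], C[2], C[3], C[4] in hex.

C[1] = 7B, C[2] = F5, C[3] = A5, C[4] = B5

C[1]: P[1] ⊕ B6 = 4A; E(K, 4A) = 7B.
C[2]: P[2] ⊕ 7B = CC; E(K, CC) = F5.
C[3]: P[3] ⊕ F5 = 7C; E(K, 7C) = A5.
C[4]: P[4] ⊕ A5 = 0C; E(K, 0C) = B5.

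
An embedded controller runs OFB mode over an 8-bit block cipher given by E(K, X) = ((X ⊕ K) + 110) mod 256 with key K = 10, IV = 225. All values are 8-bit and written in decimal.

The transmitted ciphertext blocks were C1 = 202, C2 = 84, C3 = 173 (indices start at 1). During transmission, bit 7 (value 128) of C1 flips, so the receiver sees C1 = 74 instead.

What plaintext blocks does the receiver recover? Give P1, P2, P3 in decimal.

P1 = 19, P2 = 149, P3 = 148

OFB decryption: S_i = E(K, S_{i−1}) with S_{0} = IV; P_i = C_i ⊕ S_i.
Only C1 changed, to 74. In OFB, a change in C_i flips the same bit in P_i only; the keystream is unaffected. Decrypting the received ciphertext:
P1: S = E(K, 225) = 89; 74 ⊕ 89 = 19.
P2: S = E(K, 89) = 193; 84 ⊕ 193 = 149.
P3: S = E(K, 193) = 57; 173 ⊕ 57 = 148.
Blocks that differ from the original plaintext: P1.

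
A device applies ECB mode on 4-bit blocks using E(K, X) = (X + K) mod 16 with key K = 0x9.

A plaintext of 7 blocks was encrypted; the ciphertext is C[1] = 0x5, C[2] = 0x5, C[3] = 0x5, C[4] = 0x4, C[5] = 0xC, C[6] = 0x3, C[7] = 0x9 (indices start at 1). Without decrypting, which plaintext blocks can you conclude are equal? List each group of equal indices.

P[1] = P[2] = P[3]

ECB encrypts each block independently with the same key, so equal ciphertext blocks imply equal plaintext blocks.
C[1] = C[2] = C[3] = 0x5, so P[1] = P[2] = P[3].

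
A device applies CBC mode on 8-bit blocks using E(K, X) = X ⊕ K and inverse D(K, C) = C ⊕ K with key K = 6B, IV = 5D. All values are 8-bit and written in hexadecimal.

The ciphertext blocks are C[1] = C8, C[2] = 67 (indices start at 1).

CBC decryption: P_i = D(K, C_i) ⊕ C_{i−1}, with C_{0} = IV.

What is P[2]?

P[2]: D(K, 67) = 0C; 0C ⊕ C8 = C4.

P[2] = C4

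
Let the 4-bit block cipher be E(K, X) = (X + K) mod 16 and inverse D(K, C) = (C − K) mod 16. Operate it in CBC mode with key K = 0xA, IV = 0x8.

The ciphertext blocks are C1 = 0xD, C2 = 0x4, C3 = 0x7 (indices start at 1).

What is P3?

CBC decryption: P_i = D(K, C_i) ⊕ C_{i−1}, with C_{0} = IV.
P3: D(K, 0x7) = 0xD; 0xD ⊕ 0x4 = 0x9.

P3 = 0x9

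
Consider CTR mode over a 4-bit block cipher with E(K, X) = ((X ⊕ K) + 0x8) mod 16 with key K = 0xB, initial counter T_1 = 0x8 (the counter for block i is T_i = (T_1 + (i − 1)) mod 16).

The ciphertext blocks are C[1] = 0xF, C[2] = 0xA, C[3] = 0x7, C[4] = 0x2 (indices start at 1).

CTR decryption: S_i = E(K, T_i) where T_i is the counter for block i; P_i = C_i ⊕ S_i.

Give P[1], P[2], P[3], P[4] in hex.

P[1]: T = 0x8, S = E(K, T) = 0xB; 0xF ⊕ 0xB = 0x4.
P[2]: T = 0x9, S = E(K, T) = 0xA; 0xA ⊕ 0xA = 0x0.
P[3]: T = 0xA, S = E(K, T) = 0x9; 0x7 ⊕ 0x9 = 0xE.
P[4]: T = 0xB, S = E(K, T) = 0x8; 0x2 ⊕ 0x8 = 0xA.

P[1] = 0x4, P[2] = 0x0, P[3] = 0xE, P[4] = 0xA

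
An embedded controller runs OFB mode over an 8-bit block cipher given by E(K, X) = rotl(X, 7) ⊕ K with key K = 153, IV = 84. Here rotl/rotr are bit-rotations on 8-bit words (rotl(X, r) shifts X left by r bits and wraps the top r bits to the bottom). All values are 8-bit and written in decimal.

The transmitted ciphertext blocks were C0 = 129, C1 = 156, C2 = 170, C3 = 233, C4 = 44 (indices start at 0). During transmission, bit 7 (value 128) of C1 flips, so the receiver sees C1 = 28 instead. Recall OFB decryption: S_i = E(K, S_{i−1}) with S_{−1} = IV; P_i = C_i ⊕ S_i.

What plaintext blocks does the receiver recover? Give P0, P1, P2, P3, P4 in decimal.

P0 = 50, P1 = 92, P2 = 19, P3 = 172, P4 = 23

Only C1 changed, to 28. In OFB, a change in C_i flips the same bit in P_i only; the keystream is unaffected. Decrypting the received ciphertext:
P0: S = E(K, 84) = 179; 129 ⊕ 179 = 50.
P1: S = E(K, 179) = 64; 28 ⊕ 64 = 92.
P2: S = E(K, 64) = 185; 170 ⊕ 185 = 19.
P3: S = E(K, 185) = 69; 233 ⊕ 69 = 172.
P4: S = E(K, 69) = 59; 44 ⊕ 59 = 23.
Blocks that differ from the original plaintext: P1.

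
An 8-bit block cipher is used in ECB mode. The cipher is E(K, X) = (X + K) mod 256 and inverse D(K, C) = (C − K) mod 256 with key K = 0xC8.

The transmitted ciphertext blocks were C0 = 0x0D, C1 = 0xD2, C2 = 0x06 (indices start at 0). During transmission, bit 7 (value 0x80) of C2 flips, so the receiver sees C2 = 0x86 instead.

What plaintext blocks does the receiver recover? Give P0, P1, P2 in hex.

P0 = 0x45, P1 = 0x0A, P2 = 0xBE

ECB decryption: P_i = D(K, C_i).
Only C2 changed, to 0x86. In ECB, a change in C_i affects only P_i. Decrypting the received ciphertext:
P0: D(K, 0x0D) = 0x45.
P1: D(K, 0xD2) = 0x0A.
P2: D(K, 0x86) = 0xBE.
Blocks that differ from the original plaintext: P2.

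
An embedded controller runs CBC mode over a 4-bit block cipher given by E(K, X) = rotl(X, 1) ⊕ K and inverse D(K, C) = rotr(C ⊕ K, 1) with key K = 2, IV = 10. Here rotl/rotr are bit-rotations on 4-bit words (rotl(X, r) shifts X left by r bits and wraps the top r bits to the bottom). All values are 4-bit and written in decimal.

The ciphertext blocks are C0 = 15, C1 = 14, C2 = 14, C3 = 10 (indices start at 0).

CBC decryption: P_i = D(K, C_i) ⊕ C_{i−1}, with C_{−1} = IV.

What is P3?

P3: D(K, 10) = 4; 4 ⊕ 14 = 10.

P3 = 10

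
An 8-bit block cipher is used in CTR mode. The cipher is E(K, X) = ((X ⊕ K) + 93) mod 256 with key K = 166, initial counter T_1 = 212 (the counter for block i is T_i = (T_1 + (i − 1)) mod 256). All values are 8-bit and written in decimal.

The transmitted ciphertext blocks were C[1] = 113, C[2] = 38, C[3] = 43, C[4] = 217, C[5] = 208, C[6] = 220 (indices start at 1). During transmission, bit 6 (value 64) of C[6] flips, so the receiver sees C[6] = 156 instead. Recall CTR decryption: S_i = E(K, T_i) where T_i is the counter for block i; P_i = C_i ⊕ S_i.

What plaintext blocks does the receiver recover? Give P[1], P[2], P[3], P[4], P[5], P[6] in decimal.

P[1] = 190, P[2] = 246, P[3] = 230, P[4] = 23, P[5] = 11, P[6] = 64

Only C[6] changed, to 156. In CTR, a change in C_i flips the same bit in P_i only; the keystream is unaffected. Decrypting the received ciphertext:
P[1]: T = 212, S = E(K, T) = 207; 113 ⊕ 207 = 190.
P[2]: T = 213, S = E(K, T) = 208; 38 ⊕ 208 = 246.
P[3]: T = 214, S = E(K, T) = 205; 43 ⊕ 205 = 230.
P[4]: T = 215, S = E(K, T) = 206; 217 ⊕ 206 = 23.
P[5]: T = 216, S = E(K, T) = 219; 208 ⊕ 219 = 11.
P[6]: T = 217, S = E(K, T) = 220; 156 ⊕ 220 = 64.
Blocks that differ from the original plaintext: P[6].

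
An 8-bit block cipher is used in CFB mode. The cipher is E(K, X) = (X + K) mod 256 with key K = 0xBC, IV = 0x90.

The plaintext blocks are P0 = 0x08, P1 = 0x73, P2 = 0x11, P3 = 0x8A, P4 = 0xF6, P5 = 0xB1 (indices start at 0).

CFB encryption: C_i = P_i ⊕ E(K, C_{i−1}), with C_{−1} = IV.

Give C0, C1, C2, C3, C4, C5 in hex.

C0: E(K, 0x90) = 0x4C; 0x08 ⊕ 0x4C = 0x44.
C1: E(K, 0x44) = 0x00; 0x73 ⊕ 0x00 = 0x73.
C2: E(K, 0x73) = 0x2F; 0x11 ⊕ 0x2F = 0x3E.
C3: E(K, 0x3E) = 0xFA; 0x8A ⊕ 0xFA = 0x70.
C4: E(K, 0x70) = 0x2C; 0xF6 ⊕ 0x2C = 0xDA.
C5: E(K, 0xDA) = 0x96; 0xB1 ⊕ 0x96 = 0x27.

C0 = 0x44, C1 = 0x73, C2 = 0x3E, C3 = 0x70, C4 = 0xDA, C5 = 0x27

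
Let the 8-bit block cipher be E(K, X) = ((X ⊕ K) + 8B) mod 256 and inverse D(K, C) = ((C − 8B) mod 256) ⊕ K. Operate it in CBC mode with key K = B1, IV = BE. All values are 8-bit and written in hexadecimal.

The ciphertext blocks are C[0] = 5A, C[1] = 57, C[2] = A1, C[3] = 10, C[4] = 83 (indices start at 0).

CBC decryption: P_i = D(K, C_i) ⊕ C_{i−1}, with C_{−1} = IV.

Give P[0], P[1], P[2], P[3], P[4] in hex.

P[0]: D(K, 5A) = 7E; 7E ⊕ BE = C0.
P[1]: D(K, 57) = 7D; 7D ⊕ 5A = 27.
P[2]: D(K, A1) = A7; A7 ⊕ 57 = F0.
P[3]: D(K, 10) = 34; 34 ⊕ A1 = 95.
P[4]: D(K, 83) = 49; 49 ⊕ 10 = 59.

P[0] = C0, P[1] = 27, P[2] = F0, P[3] = 95, P[4] = 59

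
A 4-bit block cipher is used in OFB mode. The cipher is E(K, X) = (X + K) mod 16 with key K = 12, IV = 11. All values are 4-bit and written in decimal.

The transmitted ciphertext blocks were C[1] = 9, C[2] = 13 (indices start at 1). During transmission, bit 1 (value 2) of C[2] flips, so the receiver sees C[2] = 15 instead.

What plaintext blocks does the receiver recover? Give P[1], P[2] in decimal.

P[1] = 14, P[2] = 12

OFB decryption: S_i = E(K, S_{i−1}) with S_{0} = IV; P_i = C_i ⊕ S_i.
Only C[2] changed, to 15. In OFB, a change in C_i flips the same bit in P_i only; the keystream is unaffected. Decrypting the received ciphertext:
P[1]: S = E(K, 11) = 7; 9 ⊕ 7 = 14.
P[2]: S = E(K, 7) = 3; 15 ⊕ 3 = 12.
Blocks that differ from the original plaintext: P[2].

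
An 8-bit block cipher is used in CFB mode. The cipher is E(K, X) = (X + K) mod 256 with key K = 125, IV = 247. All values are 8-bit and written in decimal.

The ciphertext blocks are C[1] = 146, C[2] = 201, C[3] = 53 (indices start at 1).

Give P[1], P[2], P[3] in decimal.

P[1] = 230, P[2] = 198, P[3] = 115

CFB decryption: P_i = C_i ⊕ E(K, C_{i−1}), with C_{0} = IV.
P[1]: E(K, 247) = 116; 146 ⊕ 116 = 230.
P[2]: E(K, 146) = 15; 201 ⊕ 15 = 198.
P[3]: E(K, 201) = 70; 53 ⊕ 70 = 115.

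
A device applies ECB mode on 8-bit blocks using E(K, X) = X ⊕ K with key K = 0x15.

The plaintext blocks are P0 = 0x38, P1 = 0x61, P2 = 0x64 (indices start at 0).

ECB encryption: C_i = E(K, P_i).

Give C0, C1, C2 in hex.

C0 = 0x2D, C1 = 0x74, C2 = 0x71

C0: E(K, 0x38) = 0x2D.
C1: E(K, 0x61) = 0x74.
C2: E(K, 0x64) = 0x71.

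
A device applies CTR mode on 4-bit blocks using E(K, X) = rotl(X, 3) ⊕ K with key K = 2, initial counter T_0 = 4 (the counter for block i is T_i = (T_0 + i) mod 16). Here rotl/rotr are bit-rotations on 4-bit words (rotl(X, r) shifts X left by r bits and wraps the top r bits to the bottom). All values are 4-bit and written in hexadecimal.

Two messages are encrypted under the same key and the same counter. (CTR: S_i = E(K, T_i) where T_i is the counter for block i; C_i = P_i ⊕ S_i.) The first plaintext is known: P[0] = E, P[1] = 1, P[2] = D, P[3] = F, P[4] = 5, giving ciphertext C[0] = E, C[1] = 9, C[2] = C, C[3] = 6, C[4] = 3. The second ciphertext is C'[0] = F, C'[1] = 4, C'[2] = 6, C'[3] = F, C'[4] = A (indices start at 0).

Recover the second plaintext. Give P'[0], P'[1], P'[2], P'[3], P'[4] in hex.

In CTR with a reused counter, both messages share the same keystream S_i, so C_i ⊕ C'_i = P_i ⊕ P'_i and thus P'_i = P_i ⊕ C_i ⊕ C'_i.
P'[0]: E ⊕ E ⊕ F = F.
P'[1]: 1 ⊕ 9 ⊕ 4 = C.
P'[2]: D ⊕ C ⊕ 6 = 7.
P'[3]: F ⊕ 6 ⊕ F = 6.
P'[4]: 5 ⊕ 3 ⊕ A = C.

P'[0] = F, P'[1] = C, P'[2] = 7, P'[3] = 6, P'[4] = C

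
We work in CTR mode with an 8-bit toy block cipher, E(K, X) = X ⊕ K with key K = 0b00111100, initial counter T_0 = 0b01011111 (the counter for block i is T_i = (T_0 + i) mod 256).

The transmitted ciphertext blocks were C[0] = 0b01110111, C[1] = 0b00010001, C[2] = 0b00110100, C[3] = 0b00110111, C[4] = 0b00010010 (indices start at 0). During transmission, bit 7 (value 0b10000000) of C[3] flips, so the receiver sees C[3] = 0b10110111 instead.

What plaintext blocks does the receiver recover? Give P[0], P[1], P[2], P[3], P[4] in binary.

P[0] = 0b00010100, P[1] = 0b01001101, P[2] = 0b01101001, P[3] = 0b11101001, P[4] = 0b01001101

CTR decryption: S_i = E(K, T_i) where T_i is the counter for block i; P_i = C_i ⊕ S_i.
Only C[3] changed, to 0b10110111. In CTR, a change in C_i flips the same bit in P_i only; the keystream is unaffected. Decrypting the received ciphertext:
P[0]: T = 0b01011111, S = E(K, T) = 0b01100011; 0b01110111 ⊕ 0b01100011 = 0b00010100.
P[1]: T = 0b01100000, S = E(K, T) = 0b01011100; 0b00010001 ⊕ 0b01011100 = 0b01001101.
P[2]: T = 0b01100001, S = E(K, T) = 0b01011101; 0b00110100 ⊕ 0b01011101 = 0b01101001.
P[3]: T = 0b01100010, S = E(K, T) = 0b01011110; 0b10110111 ⊕ 0b01011110 = 0b11101001.
P[4]: T = 0b01100011, S = E(K, T) = 0b01011111; 0b00010010 ⊕ 0b01011111 = 0b01001101.
Blocks that differ from the original plaintext: P[3].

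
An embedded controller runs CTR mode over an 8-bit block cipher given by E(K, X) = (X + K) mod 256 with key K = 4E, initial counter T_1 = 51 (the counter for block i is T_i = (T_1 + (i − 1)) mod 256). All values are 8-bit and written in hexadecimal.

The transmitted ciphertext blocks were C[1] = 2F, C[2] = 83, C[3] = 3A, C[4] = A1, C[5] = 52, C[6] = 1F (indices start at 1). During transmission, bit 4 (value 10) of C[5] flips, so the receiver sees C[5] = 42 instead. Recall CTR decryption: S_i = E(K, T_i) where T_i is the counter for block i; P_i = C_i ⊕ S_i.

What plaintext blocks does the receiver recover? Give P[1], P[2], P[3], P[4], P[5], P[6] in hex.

Only C[5] changed, to 42. In CTR, a change in C_i flips the same bit in P_i only; the keystream is unaffected. Decrypting the received ciphertext:
P[1]: T = 51, S = E(K, T) = 9F; 2F ⊕ 9F = B0.
P[2]: T = 52, S = E(K, T) = A0; 83 ⊕ A0 = 23.
P[3]: T = 53, S = E(K, T) = A1; 3A ⊕ A1 = 9B.
P[4]: T = 54, S = E(K, T) = A2; A1 ⊕ A2 = 03.
P[5]: T = 55, S = E(K, T) = A3; 42 ⊕ A3 = E1.
P[6]: T = 56, S = E(K, T) = A4; 1F ⊕ A4 = BB.
Blocks that differ from the original plaintext: P[5].

P[1] = B0, P[2] = 23, P[3] = 9B, P[4] = 03, P[5] = E1, P[6] = BB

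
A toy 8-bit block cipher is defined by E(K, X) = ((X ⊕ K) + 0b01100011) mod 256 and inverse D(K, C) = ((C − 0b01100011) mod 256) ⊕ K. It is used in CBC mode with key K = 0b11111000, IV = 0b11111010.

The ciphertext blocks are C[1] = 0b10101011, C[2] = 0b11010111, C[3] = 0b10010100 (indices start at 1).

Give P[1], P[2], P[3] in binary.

CBC decryption: P_i = D(K, C_i) ⊕ C_{i−1}, with C_{0} = IV.
P[1]: D(K, 0b10101011) = 0b10110000; 0b10110000 ⊕ 0b11111010 = 0b01001010.
P[2]: D(K, 0b11010111) = 0b10001100; 0b10001100 ⊕ 0b10101011 = 0b00100111.
P[3]: D(K, 0b10010100) = 0b11001001; 0b11001001 ⊕ 0b11010111 = 0b00011110.

P[1] = 0b01001010, P[2] = 0b00100111, P[3] = 0b00011110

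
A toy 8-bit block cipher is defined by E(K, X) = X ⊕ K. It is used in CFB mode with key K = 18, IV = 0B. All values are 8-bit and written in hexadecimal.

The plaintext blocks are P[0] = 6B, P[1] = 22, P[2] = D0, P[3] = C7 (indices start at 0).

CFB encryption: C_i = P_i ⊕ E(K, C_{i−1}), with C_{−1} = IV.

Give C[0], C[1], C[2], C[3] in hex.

C[0] = 78, C[1] = 42, C[2] = 8A, C[3] = 55

C[0]: E(K, 0B) = 13; 6B ⊕ 13 = 78.
C[1]: E(K, 78) = 60; 22 ⊕ 60 = 42.
C[2]: E(K, 42) = 5A; D0 ⊕ 5A = 8A.
C[3]: E(K, 8A) = 92; C7 ⊕ 92 = 55.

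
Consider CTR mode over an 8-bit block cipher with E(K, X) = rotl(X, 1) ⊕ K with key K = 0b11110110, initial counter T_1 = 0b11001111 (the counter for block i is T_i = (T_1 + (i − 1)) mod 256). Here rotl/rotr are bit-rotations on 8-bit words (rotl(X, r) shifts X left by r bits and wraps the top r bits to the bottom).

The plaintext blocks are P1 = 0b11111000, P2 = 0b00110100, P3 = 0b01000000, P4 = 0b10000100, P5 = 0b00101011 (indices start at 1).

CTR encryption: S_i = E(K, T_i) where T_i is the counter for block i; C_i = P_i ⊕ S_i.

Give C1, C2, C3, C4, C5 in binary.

C1 = 0b10010001, C2 = 0b01100011, C3 = 0b00010101, C4 = 0b11010111, C5 = 0b01111010

C1: T = 0b11001111, S = E(K, T) = 0b01101001; 0b11111000 ⊕ 0b01101001 = 0b10010001.
C2: T = 0b11010000, S = E(K, T) = 0b01010111; 0b00110100 ⊕ 0b01010111 = 0b01100011.
C3: T = 0b11010001, S = E(K, T) = 0b01010101; 0b01000000 ⊕ 0b01010101 = 0b00010101.
C4: T = 0b11010010, S = E(K, T) = 0b01010011; 0b10000100 ⊕ 0b01010011 = 0b11010111.
C5: T = 0b11010011, S = E(K, T) = 0b01010001; 0b00101011 ⊕ 0b01010001 = 0b01111010.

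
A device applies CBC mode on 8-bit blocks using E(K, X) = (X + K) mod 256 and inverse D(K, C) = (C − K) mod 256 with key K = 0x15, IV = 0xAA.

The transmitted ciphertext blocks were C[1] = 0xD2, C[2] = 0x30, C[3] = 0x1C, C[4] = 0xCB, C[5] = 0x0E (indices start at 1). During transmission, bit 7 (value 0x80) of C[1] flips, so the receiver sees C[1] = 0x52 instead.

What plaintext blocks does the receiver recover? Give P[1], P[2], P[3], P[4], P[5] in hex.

CBC decryption: P_i = D(K, C_i) ⊕ C_{i−1}, with C_{0} = IV.
Only C[1] changed, to 0x52. In CBC, a change in C_i garbles P_i and flips the same bit in P_{i+1}. Decrypting the received ciphertext:
P[1]: D(K, 0x52) = 0x3D; 0x3D ⊕ 0xAA = 0x97.
P[2]: D(K, 0x30) = 0x1B; 0x1B ⊕ 0x52 = 0x49.
P[3]: D(K, 0x1C) = 0x07; 0x07 ⊕ 0x30 = 0x37.
P[4]: D(K, 0xCB) = 0xB6; 0xB6 ⊕ 0x1C = 0xAA.
P[5]: D(K, 0x0E) = 0xF9; 0xF9 ⊕ 0xCB = 0x32.
Blocks that differ from the original plaintext: P[1], P[2].

P[1] = 0x97, P[2] = 0x49, P[3] = 0x37, P[4] = 0xAA, P[5] = 0x32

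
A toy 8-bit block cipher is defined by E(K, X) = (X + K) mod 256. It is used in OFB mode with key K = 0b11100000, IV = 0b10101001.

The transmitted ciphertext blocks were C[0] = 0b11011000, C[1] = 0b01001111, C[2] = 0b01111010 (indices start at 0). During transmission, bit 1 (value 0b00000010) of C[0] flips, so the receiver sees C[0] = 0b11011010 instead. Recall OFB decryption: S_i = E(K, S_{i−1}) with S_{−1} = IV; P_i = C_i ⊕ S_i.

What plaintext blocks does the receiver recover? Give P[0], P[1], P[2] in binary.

P[0] = 0b01010011, P[1] = 0b00100110, P[2] = 0b00110011

Only C[0] changed, to 0b11011010. In OFB, a change in C_i flips the same bit in P_i only; the keystream is unaffected. Decrypting the received ciphertext:
P[0]: S = E(K, 0b10101001) = 0b10001001; 0b11011010 ⊕ 0b10001001 = 0b01010011.
P[1]: S = E(K, 0b10001001) = 0b01101001; 0b01001111 ⊕ 0b01101001 = 0b00100110.
P[2]: S = E(K, 0b01101001) = 0b01001001; 0b01111010 ⊕ 0b01001001 = 0b00110011.
Blocks that differ from the original plaintext: P[0].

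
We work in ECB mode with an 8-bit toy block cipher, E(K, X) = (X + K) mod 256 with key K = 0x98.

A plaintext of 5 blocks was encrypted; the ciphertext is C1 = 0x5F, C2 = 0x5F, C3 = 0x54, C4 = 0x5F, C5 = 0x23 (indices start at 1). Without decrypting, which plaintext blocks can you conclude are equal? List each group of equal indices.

P1 = P2 = P4

ECB encrypts each block independently with the same key, so equal ciphertext blocks imply equal plaintext blocks.
C1 = C2 = C4 = 0x5F, so P1 = P2 = P4.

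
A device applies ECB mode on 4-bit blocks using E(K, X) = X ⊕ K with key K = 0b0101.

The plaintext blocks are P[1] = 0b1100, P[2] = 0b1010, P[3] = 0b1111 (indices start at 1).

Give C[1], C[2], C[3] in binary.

ECB encryption: C_i = E(K, P_i).
C[1]: E(K, 0b1100) = 0b1001.
C[2]: E(K, 0b1010) = 0b1111.
C[3]: E(K, 0b1111) = 0b1010.

C[1] = 0b1001, C[2] = 0b1111, C[3] = 0b1010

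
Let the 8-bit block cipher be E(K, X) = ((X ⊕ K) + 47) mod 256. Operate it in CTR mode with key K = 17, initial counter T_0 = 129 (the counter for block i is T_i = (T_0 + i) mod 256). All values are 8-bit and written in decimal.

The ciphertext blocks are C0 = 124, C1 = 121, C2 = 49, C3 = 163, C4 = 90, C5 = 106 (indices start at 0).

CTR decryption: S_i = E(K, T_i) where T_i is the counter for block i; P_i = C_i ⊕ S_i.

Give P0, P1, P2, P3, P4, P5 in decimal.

P0: T = 129, S = E(K, T) = 191; 124 ⊕ 191 = 195.
P1: T = 130, S = E(K, T) = 194; 121 ⊕ 194 = 187.
P2: T = 131, S = E(K, T) = 193; 49 ⊕ 193 = 240.
P3: T = 132, S = E(K, T) = 196; 163 ⊕ 196 = 103.
P4: T = 133, S = E(K, T) = 195; 90 ⊕ 195 = 153.
P5: T = 134, S = E(K, T) = 198; 106 ⊕ 198 = 172.

P0 = 195, P1 = 187, P2 = 240, P3 = 103, P4 = 153, P5 = 172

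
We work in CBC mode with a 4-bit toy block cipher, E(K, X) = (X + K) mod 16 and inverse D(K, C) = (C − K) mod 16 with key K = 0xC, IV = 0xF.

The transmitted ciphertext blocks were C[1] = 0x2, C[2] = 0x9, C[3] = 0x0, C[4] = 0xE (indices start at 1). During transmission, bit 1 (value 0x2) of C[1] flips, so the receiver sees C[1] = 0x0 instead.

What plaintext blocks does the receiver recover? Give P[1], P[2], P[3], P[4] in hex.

P[1] = 0xB, P[2] = 0xD, P[3] = 0xD, P[4] = 0x2

CBC decryption: P_i = D(K, C_i) ⊕ C_{i−1}, with C_{0} = IV.
Only C[1] changed, to 0x0. In CBC, a change in C_i garbles P_i and flips the same bit in P_{i+1}. Decrypting the received ciphertext:
P[1]: D(K, 0x0) = 0x4; 0x4 ⊕ 0xF = 0xB.
P[2]: D(K, 0x9) = 0xD; 0xD ⊕ 0x0 = 0xD.
P[3]: D(K, 0x0) = 0x4; 0x4 ⊕ 0x9 = 0xD.
P[4]: D(K, 0xE) = 0x2; 0x2 ⊕ 0x0 = 0x2.
Blocks that differ from the original plaintext: P[1], P[2].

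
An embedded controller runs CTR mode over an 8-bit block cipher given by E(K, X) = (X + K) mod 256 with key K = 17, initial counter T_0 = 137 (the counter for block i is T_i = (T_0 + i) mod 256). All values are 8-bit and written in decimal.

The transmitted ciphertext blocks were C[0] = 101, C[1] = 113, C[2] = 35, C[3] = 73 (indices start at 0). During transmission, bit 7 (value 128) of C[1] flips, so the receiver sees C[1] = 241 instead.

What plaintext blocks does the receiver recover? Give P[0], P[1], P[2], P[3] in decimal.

P[0] = 255, P[1] = 106, P[2] = 191, P[3] = 212

CTR decryption: S_i = E(K, T_i) where T_i is the counter for block i; P_i = C_i ⊕ S_i.
Only C[1] changed, to 241. In CTR, a change in C_i flips the same bit in P_i only; the keystream is unaffected. Decrypting the received ciphertext:
P[0]: T = 137, S = E(K, T) = 154; 101 ⊕ 154 = 255.
P[1]: T = 138, S = E(K, T) = 155; 241 ⊕ 155 = 106.
P[2]: T = 139, S = E(K, T) = 156; 35 ⊕ 156 = 191.
P[3]: T = 140, S = E(K, T) = 157; 73 ⊕ 157 = 212.
Blocks that differ from the original plaintext: P[1].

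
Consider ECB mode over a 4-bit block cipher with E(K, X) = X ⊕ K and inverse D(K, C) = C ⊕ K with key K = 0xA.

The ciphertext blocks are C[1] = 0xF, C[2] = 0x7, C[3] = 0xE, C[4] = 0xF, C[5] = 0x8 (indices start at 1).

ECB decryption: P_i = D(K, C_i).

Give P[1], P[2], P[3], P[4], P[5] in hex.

P[1]: D(K, 0xF) = 0x5.
P[2]: D(K, 0x7) = 0xD.
P[3]: D(K, 0xE) = 0x4.
P[4]: D(K, 0xF) = 0x5.
P[5]: D(K, 0x8) = 0x2.

P[1] = 0x5, P[2] = 0xD, P[3] = 0x4, P[4] = 0x5, P[5] = 0x2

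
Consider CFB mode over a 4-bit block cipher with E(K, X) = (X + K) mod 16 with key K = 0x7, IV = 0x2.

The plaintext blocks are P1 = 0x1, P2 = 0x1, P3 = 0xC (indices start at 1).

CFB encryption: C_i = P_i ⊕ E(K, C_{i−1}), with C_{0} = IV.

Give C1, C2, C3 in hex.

C1: E(K, 0x2) = 0x9; 0x1 ⊕ 0x9 = 0x8.
C2: E(K, 0x8) = 0xF; 0x1 ⊕ 0xF = 0xE.
C3: E(K, 0xE) = 0x5; 0xC ⊕ 0x5 = 0x9.

C1 = 0x8, C2 = 0xE, C3 = 0x9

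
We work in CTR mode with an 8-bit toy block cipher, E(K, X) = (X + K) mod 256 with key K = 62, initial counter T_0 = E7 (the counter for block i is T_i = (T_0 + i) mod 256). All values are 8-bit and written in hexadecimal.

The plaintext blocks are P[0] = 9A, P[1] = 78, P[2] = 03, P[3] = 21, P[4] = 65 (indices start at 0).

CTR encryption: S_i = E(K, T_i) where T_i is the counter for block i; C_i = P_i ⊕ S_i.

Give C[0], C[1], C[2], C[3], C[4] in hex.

C[0]: T = E7, S = E(K, T) = 49; 9A ⊕ 49 = D3.
C[1]: T = E8, S = E(K, T) = 4A; 78 ⊕ 4A = 32.
C[2]: T = E9, S = E(K, T) = 4B; 03 ⊕ 4B = 48.
C[3]: T = EA, S = E(K, T) = 4C; 21 ⊕ 4C = 6D.
C[4]: T = EB, S = E(K, T) = 4D; 65 ⊕ 4D = 28.

C[0] = D3, C[1] = 32, C[2] = 48, C[3] = 6D, C[4] = 28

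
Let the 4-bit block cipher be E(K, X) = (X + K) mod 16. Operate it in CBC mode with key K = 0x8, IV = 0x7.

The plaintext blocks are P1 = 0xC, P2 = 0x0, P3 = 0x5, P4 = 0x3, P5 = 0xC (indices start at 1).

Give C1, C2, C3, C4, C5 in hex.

CBC encryption: C_i = E(K, P_i ⊕ C_{i−1}), with C_{0} = IV.
C1: P1 ⊕ 0x7 = 0xB; E(K, 0xB) = 0x3.
C2: P2 ⊕ 0x3 = 0x3; E(K, 0x3) = 0xB.
C3: P3 ⊕ 0xB = 0xE; E(K, 0xE) = 0x6.
C4: P4 ⊕ 0x6 = 0x5; E(K, 0x5) = 0xD.
C5: P5 ⊕ 0xD = 0x1; E(K, 0x1) = 0x9.

C1 = 0x3, C2 = 0xB, C3 = 0x6, C4 = 0xD, C5 = 0x9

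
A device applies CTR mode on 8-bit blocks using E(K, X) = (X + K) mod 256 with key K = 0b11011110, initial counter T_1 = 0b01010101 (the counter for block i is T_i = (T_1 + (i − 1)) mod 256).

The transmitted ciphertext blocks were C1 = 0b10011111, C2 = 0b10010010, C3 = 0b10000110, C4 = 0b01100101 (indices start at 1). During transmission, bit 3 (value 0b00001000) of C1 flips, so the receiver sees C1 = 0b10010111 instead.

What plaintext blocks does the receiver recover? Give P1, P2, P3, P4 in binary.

CTR decryption: S_i = E(K, T_i) where T_i is the counter for block i; P_i = C_i ⊕ S_i.
Only C1 changed, to 0b10010111. In CTR, a change in C_i flips the same bit in P_i only; the keystream is unaffected. Decrypting the received ciphertext:
P1: T = 0b01010101, S = E(K, T) = 0b00110011; 0b10010111 ⊕ 0b00110011 = 0b10100100.
P2: T = 0b01010110, S = E(K, T) = 0b00110100; 0b10010010 ⊕ 0b00110100 = 0b10100110.
P3: T = 0b01010111, S = E(K, T) = 0b00110101; 0b10000110 ⊕ 0b00110101 = 0b10110011.
P4: T = 0b01011000, S = E(K, T) = 0b00110110; 0b01100101 ⊕ 0b00110110 = 0b01010011.
Blocks that differ from the original plaintext: P1.

P1 = 0b10100100, P2 = 0b10100110, P3 = 0b10110011, P4 = 0b01010011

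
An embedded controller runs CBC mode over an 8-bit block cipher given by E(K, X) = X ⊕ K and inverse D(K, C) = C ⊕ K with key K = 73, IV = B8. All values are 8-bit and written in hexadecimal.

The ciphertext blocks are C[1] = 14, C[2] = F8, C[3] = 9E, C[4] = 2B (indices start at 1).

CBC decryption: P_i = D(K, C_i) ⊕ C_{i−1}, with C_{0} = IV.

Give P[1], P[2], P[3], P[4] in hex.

P[1]: D(K, 14) = 67; 67 ⊕ B8 = DF.
P[2]: D(K, F8) = 8B; 8B ⊕ 14 = 9F.
P[3]: D(K, 9E) = ED; ED ⊕ F8 = 15.
P[4]: D(K, 2B) = 58; 58 ⊕ 9E = C6.

P[1] = DF, P[2] = 9F, P[3] = 15, P[4] = C6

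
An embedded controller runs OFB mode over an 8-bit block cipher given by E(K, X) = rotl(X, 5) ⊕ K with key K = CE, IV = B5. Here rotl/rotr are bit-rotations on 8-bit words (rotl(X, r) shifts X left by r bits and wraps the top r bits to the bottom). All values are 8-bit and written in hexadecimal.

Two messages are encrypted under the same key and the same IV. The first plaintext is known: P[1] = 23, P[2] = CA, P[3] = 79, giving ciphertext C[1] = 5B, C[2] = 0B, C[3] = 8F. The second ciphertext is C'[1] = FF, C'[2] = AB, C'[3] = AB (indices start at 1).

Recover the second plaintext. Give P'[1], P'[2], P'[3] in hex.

In OFB with a reused IV, both messages share the same keystream S_i, so C_i ⊕ C'_i = P_i ⊕ P'_i and thus P'_i = P_i ⊕ C_i ⊕ C'_i.
P'[1]: 23 ⊕ 5B ⊕ FF = 87.
P'[2]: CA ⊕ 0B ⊕ AB = 6A.
P'[3]: 79 ⊕ 8F ⊕ AB = 5D.

P'[1] = 87, P'[2] = 6A, P'[3] = 5D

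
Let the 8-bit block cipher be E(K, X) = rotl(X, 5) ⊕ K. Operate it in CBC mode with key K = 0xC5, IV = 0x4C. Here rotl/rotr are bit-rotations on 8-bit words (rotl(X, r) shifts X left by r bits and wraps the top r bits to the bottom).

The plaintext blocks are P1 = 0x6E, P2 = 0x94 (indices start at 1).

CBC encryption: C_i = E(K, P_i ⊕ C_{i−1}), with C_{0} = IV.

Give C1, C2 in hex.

C1 = 0x81, C2 = 0x67

C1: P1 ⊕ 0x4C = 0x22; E(K, 0x22) = 0x81.
C2: P2 ⊕ 0x81 = 0x15; E(K, 0x15) = 0x67.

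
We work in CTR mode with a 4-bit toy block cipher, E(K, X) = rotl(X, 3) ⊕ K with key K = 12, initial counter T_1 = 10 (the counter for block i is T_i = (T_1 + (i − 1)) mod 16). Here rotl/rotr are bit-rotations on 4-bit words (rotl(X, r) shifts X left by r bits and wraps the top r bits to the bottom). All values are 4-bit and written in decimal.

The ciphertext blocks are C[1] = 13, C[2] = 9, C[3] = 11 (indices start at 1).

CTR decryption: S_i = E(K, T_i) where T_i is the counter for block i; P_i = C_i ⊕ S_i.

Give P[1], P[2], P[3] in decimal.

P[1] = 4, P[2] = 8, P[3] = 1

P[1]: T = 10, S = E(K, T) = 9; 13 ⊕ 9 = 4.
P[2]: T = 11, S = E(K, T) = 1; 9 ⊕ 1 = 8.
P[3]: T = 12, S = E(K, T) = 10; 11 ⊕ 10 = 1.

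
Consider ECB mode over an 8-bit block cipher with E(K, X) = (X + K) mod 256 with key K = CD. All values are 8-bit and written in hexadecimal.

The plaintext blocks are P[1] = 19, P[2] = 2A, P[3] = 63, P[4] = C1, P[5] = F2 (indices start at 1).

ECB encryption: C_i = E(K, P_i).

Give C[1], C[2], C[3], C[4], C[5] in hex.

C[1]: E(K, 19) = E6.
C[2]: E(K, 2A) = F7.
C[3]: E(K, 63) = 30.
C[4]: E(K, C1) = 8E.
C[5]: E(K, F2) = BF.

C[1] = E6, C[2] = F7, C[3] = 30, C[4] = 8E, C[5] = BF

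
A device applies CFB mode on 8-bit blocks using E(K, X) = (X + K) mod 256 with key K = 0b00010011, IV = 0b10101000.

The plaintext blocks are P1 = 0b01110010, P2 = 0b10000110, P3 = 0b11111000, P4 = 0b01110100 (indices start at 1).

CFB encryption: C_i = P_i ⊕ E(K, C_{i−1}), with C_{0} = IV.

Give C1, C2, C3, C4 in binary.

C1 = 0b11001001, C2 = 0b01011010, C3 = 0b10010101, C4 = 0b11011100

C1: E(K, 0b10101000) = 0b10111011; 0b01110010 ⊕ 0b10111011 = 0b11001001.
C2: E(K, 0b11001001) = 0b11011100; 0b10000110 ⊕ 0b11011100 = 0b01011010.
C3: E(K, 0b01011010) = 0b01101101; 0b11111000 ⊕ 0b01101101 = 0b10010101.
C4: E(K, 0b10010101) = 0b10101000; 0b01110100 ⊕ 0b10101000 = 0b11011100.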